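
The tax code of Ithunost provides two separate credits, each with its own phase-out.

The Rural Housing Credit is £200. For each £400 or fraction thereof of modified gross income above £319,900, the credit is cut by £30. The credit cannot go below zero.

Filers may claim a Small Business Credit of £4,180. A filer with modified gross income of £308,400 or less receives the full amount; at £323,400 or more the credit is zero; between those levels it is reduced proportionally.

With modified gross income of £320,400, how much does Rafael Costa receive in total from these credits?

£976

Rural Housing Credit: income exceeds £319,900 by £500, which is 2 full-or-partial £400 increments; reduction = 2 × £30 = £60, leaving £140.
Small Business Credit: £320,400 is £12,000 into a £15,000 phase-out range, leaving 3,000/15,000 of the credit: £4,180 × 3,000/15,000 = £836.
Total: £140 + £836 = £976.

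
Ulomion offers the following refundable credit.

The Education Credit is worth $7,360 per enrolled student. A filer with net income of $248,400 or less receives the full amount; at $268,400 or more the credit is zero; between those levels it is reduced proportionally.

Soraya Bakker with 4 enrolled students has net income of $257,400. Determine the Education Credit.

Education Credit: base = 4 × $7,360 = $29,440. $257,400 is $9,000 into a $20,000 phase-out range, leaving 11,000/20,000 of the credit: $29,440 × 11,000/20,000 = $16,192.

$16,192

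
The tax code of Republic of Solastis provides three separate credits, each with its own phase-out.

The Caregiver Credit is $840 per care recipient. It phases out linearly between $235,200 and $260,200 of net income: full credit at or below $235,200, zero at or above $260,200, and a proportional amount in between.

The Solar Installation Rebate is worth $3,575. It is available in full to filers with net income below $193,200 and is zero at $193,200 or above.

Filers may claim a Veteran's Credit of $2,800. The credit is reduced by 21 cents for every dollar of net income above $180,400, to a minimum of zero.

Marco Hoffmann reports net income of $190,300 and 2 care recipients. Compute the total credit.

$5,976

Caregiver Credit: base = 2 × $840 = $1,680. $190,300 is at or below the $235,200 threshold, so the full $1,680 applies.
Solar Installation Rebate: $190,300 is below the $193,200 cutoff, so the full $3,575 applies.
Veteran's Credit: 21% of the $9,900 excess over $180,400 is $2,079; credit = $2,800 − $2,079 = $721.
Total: $1,680 + $3,575 + $721 = $5,976.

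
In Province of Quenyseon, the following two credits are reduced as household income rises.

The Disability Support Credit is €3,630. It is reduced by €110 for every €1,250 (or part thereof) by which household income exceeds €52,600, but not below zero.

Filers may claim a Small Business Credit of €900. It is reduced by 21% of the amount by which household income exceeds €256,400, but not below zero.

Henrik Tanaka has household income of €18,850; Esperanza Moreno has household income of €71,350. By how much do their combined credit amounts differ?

€1,650

Henrik (€18,850): Disability Support Credit: €18,850 is at or below the €52,600 threshold, so the full €3,630 applies. Small Business Credit: €18,850 is at or below the €256,400 threshold, so the full €900 applies. total €3,630 + €900 = €4,530
Esperanza (€71,350): Disability Support Credit: income exceeds €52,600 by €18,750, which is 15 full-or-partial €1,250 increments; reduction = 15 × €110 = €1,650, leaving €1,980. Small Business Credit: €71,350 is at or below the €256,400 threshold, so the full €900 applies. total €1,980 + €900 = €2,880
Difference: |€4,530 − €2,880| = €1,650.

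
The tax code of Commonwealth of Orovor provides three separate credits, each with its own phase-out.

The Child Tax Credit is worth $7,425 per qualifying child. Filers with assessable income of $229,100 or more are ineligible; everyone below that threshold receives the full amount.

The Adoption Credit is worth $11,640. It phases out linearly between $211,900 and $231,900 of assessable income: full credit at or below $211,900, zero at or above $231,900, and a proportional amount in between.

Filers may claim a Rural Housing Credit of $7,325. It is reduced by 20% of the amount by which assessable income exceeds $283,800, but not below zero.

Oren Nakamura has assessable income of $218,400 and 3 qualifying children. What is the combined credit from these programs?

$37,457

Child Tax Credit: base = 3 × $7,425 = $22,275. $218,400 is below the $229,100 cutoff, so the full $22,275 applies.
Adoption Credit: $218,400 is $6,500 into a $20,000 phase-out range, leaving 13,500/20,000 of the credit: $11,640 × 13,500/20,000 = $7,857.
Rural Housing Credit: $218,400 is at or below the $283,800 threshold, so the full $7,325 applies.
Total: $22,275 + $7,857 + $7,325 = $37,457.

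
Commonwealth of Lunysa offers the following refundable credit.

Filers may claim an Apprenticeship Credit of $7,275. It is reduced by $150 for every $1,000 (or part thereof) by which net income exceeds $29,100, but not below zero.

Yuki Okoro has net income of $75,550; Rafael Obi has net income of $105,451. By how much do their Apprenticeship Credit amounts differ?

$225

Yuki ($75,550): Apprenticeship Credit: income exceeds $29,100 by $46,450, which is 47 full-or-partial $1,000 increments; reduction = 47 × $150 = $7,050, leaving $225.
Rafael ($105,451): Apprenticeship Credit: income exceeds $29,100 by $76,351 → 77 increments × $150 = $11,550 ≥ base, so the credit is $0.
Difference: |$225 − $0| = $225.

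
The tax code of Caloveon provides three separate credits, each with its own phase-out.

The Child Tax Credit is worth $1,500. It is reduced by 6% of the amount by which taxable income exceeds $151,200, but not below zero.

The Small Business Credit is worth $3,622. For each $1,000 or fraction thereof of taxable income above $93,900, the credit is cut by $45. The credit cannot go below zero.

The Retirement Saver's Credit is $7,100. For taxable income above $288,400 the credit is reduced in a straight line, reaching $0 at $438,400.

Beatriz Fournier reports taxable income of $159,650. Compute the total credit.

$8,745

Child Tax Credit: 6% of the $8,450 excess over $151,200 is $507; credit = $1,500 − $507 = $993.
Small Business Credit: income exceeds $93,900 by $65,750, which is 66 full-or-partial $1,000 increments; reduction = 66 × $45 = $2,970, leaving $652.
Retirement Saver's Credit: $159,650 is at or below the $288,400 threshold, so the full $7,100 applies.
Total: $993 + $652 + $7,100 = $8,745.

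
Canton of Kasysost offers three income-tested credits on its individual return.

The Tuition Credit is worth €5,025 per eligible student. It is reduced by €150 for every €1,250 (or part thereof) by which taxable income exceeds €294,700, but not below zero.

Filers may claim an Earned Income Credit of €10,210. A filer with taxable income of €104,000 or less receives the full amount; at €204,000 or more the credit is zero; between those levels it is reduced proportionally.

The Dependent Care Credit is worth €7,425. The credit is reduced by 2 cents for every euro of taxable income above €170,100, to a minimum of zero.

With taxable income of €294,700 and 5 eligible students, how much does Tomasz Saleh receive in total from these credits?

Tuition Credit: base = 5 × €5,025 = €25,125. €294,700 is at or below the €294,700 threshold, so the full €25,125 applies.
Earned Income Credit: €294,700 is at or above €204,000, so the credit is €0.
Dependent Care Credit: 2% of the €124,600 excess over €170,100 is €2,492; credit = €7,425 − €2,492 = €4,933.
Total: €25,125 + €0 + €4,933 = €30,058.

€30,058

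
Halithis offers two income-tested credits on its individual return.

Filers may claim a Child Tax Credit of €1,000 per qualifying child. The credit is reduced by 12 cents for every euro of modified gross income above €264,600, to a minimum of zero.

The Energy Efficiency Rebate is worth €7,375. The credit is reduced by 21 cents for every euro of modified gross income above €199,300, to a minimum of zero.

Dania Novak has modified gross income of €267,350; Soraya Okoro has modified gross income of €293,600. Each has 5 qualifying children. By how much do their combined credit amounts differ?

€3,150

Dania (€267,350): Child Tax Credit: base = 5 × €1,000 = €5,000. 12% of the €2,750 excess over €264,600 is €330; credit = €5,000 − €330 = €4,670. Energy Efficiency Rebate: 21% of the €68,050 excess over €199,300 is €14,290.50 ≥ base, so the credit is €0. total €4,670 + €0 = €4,670
Soraya (€293,600): Child Tax Credit: base = 5 × €1,000 = €5,000. 12% of the €29,000 excess over €264,600 is €3,480; credit = €5,000 − €3,480 = €1,520. Energy Efficiency Rebate: 21% of the €94,300 excess over €199,300 is €19,803 ≥ base, so the credit is €0. total €1,520 + €0 = €1,520
Difference: |€4,670 − €1,520| = €3,150.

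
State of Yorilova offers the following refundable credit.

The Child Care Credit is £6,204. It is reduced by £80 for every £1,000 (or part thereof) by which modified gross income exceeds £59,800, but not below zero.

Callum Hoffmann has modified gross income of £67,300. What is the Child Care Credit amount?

Child Care Credit: income exceeds £59,800 by £7,500, which is 8 full-or-partial £1,000 increments; reduction = 8 × £80 = £640, leaving £5,564.

£5,564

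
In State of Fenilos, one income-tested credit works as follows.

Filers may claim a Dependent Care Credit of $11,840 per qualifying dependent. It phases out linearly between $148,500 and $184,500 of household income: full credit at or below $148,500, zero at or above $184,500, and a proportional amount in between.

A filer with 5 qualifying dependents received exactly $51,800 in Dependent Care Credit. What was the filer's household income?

Full credit = 5 × $11,840 = $59,200.
$51,800 is 51,800/59,200 of the full $59,200, so 7,400/59,200 of the $36,000 range has been used: income = $148,500 + $36,000 × 7,400/59,200 = $153,000.

$153,000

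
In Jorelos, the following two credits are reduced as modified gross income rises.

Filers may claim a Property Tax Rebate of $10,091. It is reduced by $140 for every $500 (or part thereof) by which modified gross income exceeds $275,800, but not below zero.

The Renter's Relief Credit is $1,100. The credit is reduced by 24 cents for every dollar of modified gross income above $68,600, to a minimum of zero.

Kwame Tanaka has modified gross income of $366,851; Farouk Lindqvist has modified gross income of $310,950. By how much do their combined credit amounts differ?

Kwame ($366,851): Property Tax Rebate: income exceeds $275,800 by $91,051 → 183 increments × $140 = $25,620 ≥ base, so the credit is $0. Renter's Relief Credit: 24% of the $298,251 excess over $68,600 is $71,580.24 ≥ base, so the credit is $0. total $0 + $0 = $0
Farouk ($310,950): Property Tax Rebate: income exceeds $275,800 by $35,150, which is 71 full-or-partial $500 increments; reduction = 71 × $140 = $9,940, leaving $151. Renter's Relief Credit: 24% of the $242,350 excess over $68,600 is $58,164 ≥ base, so the credit is $0. total $151 + $0 = $151
Difference: |$0 − $151| = $151.

$151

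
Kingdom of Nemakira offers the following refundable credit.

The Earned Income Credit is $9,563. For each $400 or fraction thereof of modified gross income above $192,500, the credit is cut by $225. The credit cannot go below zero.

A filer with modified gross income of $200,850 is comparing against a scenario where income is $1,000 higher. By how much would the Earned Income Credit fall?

$675

At $200,850 — income exceeds $192,500 by $8,350, which is 21 full-or-partial $400 increments; reduction = 21 × $225 = $4,725, leaving $4,838.
At $201,850 — income exceeds $192,500 by $9,350, which is 24 full-or-partial $400 increments; reduction = 24 × $225 = $5,400, leaving $4,163.
Lost: $4,838 − $4,163 = $675.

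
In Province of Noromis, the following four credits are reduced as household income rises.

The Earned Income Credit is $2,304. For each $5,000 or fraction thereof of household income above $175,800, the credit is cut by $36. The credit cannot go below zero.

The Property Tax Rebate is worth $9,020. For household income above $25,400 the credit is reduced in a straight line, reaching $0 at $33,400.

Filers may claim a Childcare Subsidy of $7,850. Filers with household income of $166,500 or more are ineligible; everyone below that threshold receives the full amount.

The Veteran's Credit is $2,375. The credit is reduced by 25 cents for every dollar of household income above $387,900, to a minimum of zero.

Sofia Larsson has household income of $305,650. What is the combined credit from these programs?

$3,743

Earned Income Credit: income exceeds $175,800 by $129,850, which is 26 full-or-partial $5,000 increments; reduction = 26 × $36 = $936, leaving $1,368.
Property Tax Rebate: $305,650 is at or above $33,400, so the credit is $0.
Childcare Subsidy: $305,650 meets or exceeds the $166,500 cutoff, so the credit is $0.
Veteran's Credit: $305,650 is at or below the $387,900 threshold, so the full $2,375 applies.
Total: $1,368 + $0 + $0 + $2,375 = $3,743.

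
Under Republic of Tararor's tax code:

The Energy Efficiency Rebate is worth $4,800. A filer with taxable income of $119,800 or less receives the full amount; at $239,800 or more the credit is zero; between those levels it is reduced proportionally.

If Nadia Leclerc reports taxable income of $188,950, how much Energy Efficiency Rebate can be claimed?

$2,034

Energy Efficiency Rebate: $188,950 is $69,150 into a $120,000 phase-out range, leaving 50,850/120,000 of the credit: $4,800 × 50,850/120,000 = $2,034.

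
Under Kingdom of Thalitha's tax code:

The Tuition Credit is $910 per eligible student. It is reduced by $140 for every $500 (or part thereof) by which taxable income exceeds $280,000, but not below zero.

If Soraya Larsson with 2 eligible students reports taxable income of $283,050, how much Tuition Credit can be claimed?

Tuition Credit: base = 2 × $910 = $1,820. income exceeds $280,000 by $3,050, which is 7 full-or-partial $500 increments; reduction = 7 × $140 = $980, leaving $840.

$840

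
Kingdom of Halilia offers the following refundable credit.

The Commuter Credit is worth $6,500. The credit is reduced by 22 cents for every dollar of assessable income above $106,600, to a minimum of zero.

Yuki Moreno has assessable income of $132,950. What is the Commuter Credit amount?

Commuter Credit: 22% of the $26,350 excess over $106,600 is $5,797; credit = $6,500 − $5,797 = $703.

$703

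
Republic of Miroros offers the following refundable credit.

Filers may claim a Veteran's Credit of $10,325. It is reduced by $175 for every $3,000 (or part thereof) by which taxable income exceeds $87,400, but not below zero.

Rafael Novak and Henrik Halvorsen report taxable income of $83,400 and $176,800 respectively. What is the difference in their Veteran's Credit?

Rafael ($83,400): Veteran's Credit: $83,400 is at or below the $87,400 threshold, so the full $10,325 applies.
Henrik ($176,800): Veteran's Credit: income exceeds $87,400 by $89,400, which is 30 full-or-partial $3,000 increments; reduction = 30 × $175 = $5,250, leaving $5,075.
Difference: |$10,325 − $5,075| = $5,250.

$5,250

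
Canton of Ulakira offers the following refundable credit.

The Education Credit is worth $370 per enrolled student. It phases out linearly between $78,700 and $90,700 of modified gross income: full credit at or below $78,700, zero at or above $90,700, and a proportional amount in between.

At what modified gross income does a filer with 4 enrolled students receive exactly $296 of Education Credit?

Full credit = 4 × $370 = $1,480.
$296 is 296/1,480 of the full $1,480, so 1,184/1,480 of the $12,000 range has been used: income = $78,700 + $12,000 × 1,184/1,480 = $88,300.

$88,300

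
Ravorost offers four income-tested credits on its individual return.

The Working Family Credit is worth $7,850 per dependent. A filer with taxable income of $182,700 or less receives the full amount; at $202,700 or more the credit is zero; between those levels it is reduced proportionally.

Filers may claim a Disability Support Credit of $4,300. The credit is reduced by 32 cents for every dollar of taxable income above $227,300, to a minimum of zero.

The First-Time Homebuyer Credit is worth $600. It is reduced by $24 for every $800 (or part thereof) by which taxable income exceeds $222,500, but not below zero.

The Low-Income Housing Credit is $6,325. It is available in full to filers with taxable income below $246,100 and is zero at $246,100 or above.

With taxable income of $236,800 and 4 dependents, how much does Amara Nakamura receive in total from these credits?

$7,753

Working Family Credit: base = 4 × $7,850 = $31,400. $236,800 is at or above $202,700, so the credit is $0.
Disability Support Credit: 32% of the $9,500 excess over $227,300 is $3,040; credit = $4,300 − $3,040 = $1,260.
First-Time Homebuyer Credit: income exceeds $222,500 by $14,300, which is 18 full-or-partial $800 increments; reduction = 18 × $24 = $432, leaving $168.
Low-Income Housing Credit: $236,800 is below the $246,100 cutoff, so the full $6,325 applies.
Total: $0 + $1,260 + $168 + $6,325 = $7,753.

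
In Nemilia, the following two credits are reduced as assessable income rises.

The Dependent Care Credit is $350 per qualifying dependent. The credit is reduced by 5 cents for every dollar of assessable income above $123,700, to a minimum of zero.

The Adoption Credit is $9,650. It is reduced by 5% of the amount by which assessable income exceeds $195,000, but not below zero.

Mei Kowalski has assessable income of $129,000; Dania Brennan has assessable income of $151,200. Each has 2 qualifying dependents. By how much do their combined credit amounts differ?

Mei ($129,000): Dependent Care Credit: base = 2 × $350 = $700. 5% of the $5,300 excess over $123,700 is $265; credit = $700 − $265 = $435. Adoption Credit: $129,000 is at or below the $195,000 threshold, so the full $9,650 applies. total $435 + $9,650 = $10,085
Dania ($151,200): Dependent Care Credit: base = 2 × $350 = $700. 5% of the $27,500 excess over $123,700 is $1,375 ≥ base, so the credit is $0. Adoption Credit: $151,200 is at or below the $195,000 threshold, so the full $9,650 applies. total $0 + $9,650 = $9,650
Difference: |$10,085 − $9,650| = $435.

$435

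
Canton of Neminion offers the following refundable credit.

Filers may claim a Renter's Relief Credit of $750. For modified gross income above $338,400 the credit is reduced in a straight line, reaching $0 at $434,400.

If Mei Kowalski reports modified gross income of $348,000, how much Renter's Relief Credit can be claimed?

Renter's Relief Credit: $348,000 is $9,600 into a $96,000 phase-out range, leaving 86,400/96,000 of the credit: $750 × 86,400/96,000 = $675.

$675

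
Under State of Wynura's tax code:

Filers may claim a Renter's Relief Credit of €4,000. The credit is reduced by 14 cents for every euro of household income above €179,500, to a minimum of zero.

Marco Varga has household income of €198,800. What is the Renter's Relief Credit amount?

€1,298

Renter's Relief Credit: 14% of the €19,300 excess over €179,500 is €2,702; credit = €4,000 − €2,702 = €1,298.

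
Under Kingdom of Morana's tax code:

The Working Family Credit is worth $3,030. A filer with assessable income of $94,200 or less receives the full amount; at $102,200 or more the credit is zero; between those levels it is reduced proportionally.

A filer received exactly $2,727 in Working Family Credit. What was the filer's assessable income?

$95,000

$2,727 is 2,727/3,030 of the full $3,030, so 303/3,030 of the $8,000 range has been used: income = $94,200 + $8,000 × 303/3,030 = $95,000.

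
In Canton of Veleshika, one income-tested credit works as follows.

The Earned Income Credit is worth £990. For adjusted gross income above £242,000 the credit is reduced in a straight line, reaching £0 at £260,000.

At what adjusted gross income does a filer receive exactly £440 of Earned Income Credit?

£252,000

£440 is 440/990 of the full £990, so 550/990 of the £18,000 range has been used: income = £242,000 + £18,000 × 550/990 = £252,000.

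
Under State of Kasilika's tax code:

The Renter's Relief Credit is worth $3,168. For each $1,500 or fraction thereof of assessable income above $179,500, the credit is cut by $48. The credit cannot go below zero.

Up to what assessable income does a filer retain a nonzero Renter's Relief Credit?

$277,000

After 65 increments the reduction is 65 × $48 = $3,120, leaving $48; one more increment wipes it out. Increment 65 ends at excess 65 × $1,500 = $97,500, so the highest qualifying income is $179,500 + $97,500 = $277,000.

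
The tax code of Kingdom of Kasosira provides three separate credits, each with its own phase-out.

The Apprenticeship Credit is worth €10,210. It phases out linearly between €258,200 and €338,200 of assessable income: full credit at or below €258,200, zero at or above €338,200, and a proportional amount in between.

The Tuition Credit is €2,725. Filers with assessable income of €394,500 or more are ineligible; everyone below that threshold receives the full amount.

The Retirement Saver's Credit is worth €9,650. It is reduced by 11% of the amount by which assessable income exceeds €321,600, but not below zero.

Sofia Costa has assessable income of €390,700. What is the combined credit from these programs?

€4,774

Apprenticeship Credit: €390,700 is at or above €338,200, so the credit is €0.
Tuition Credit: €390,700 is below the €394,500 cutoff, so the full €2,725 applies.
Retirement Saver's Credit: 11% of the €69,100 excess over €321,600 is €7,601; credit = €9,650 − €7,601 = €2,049.
Total: €0 + €2,725 + €2,049 = €4,774.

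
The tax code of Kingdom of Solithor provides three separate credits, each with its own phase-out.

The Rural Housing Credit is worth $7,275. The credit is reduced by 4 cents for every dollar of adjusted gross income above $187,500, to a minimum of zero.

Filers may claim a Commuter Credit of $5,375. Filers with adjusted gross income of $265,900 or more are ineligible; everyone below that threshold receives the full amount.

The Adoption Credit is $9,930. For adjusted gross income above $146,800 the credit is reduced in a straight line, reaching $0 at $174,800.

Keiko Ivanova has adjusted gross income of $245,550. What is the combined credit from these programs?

Rural Housing Credit: 4% of the $58,050 excess over $187,500 is $2,322; credit = $7,275 − $2,322 = $4,953.
Commuter Credit: $245,550 is below the $265,900 cutoff, so the full $5,375 applies.
Adoption Credit: $245,550 is at or above $174,800, so the credit is $0.
Total: $4,953 + $5,375 + $0 = $10,328.

$10,328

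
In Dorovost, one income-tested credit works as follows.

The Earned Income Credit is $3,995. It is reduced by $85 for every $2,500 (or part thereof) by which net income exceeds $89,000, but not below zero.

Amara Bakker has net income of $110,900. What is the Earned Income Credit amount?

Earned Income Credit: income exceeds $89,000 by $21,900, which is 9 full-or-partial $2,500 increments; reduction = 9 × $85 = $765, leaving $3,230.

$3,230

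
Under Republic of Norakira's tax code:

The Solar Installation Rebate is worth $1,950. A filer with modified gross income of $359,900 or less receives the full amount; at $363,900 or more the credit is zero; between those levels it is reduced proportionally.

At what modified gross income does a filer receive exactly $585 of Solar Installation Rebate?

$585 is 585/1,950 of the full $1,950, so 1,365/1,950 of the $4,000 range has been used: income = $359,900 + $4,000 × 1,365/1,950 = $362,700.

$362,700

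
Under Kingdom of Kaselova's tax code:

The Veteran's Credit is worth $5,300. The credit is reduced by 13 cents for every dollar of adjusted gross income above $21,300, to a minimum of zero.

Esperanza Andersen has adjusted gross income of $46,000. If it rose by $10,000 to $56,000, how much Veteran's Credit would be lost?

At $46,000 — 13% of the $24,700 excess over $21,300 is $3,211; credit = $5,300 − $3,211 = $2,089.
At $56,000 — 13% of the $34,700 excess over $21,300 is $4,511; credit = $5,300 − $4,511 = $789.
Lost: $2,089 − $789 = $1,300.

$1,300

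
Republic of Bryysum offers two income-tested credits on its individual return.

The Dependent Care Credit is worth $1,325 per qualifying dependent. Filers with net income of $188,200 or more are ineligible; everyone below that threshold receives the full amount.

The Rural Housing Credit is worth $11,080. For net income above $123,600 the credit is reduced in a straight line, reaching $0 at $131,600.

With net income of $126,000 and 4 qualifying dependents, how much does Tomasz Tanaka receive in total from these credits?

$13,056

Dependent Care Credit: base = 4 × $1,325 = $5,300. $126,000 is below the $188,200 cutoff, so the full $5,300 applies.
Rural Housing Credit: $126,000 is $2,400 into a $8,000 phase-out range, leaving 5,600/8,000 of the credit: $11,080 × 5,600/8,000 = $7,756.
Total: $5,300 + $7,756 = $13,056.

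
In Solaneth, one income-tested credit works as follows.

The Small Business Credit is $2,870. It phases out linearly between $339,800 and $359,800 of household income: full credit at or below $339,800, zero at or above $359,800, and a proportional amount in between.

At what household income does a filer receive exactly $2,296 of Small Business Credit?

$343,800

$2,296 is 2,296/2,870 of the full $2,870, so 574/2,870 of the $20,000 range has been used: income = $339,800 + $20,000 × 574/2,870 = $343,800.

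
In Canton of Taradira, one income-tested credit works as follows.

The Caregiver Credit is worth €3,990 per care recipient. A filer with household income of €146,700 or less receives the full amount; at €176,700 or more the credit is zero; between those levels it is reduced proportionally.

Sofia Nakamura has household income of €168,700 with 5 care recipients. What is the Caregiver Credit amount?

€5,320

Caregiver Credit: base = 5 × €3,990 = €19,950. €168,700 is €22,000 into a €30,000 phase-out range, leaving 8,000/30,000 of the credit: €19,950 × 8,000/30,000 = €5,320.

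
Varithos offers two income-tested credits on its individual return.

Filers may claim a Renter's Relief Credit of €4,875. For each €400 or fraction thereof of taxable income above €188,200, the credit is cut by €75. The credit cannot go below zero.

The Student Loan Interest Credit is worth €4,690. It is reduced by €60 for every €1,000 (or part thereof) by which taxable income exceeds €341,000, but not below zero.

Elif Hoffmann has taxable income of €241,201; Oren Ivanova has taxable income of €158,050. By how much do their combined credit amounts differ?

Elif (€241,201): Renter's Relief Credit: income exceeds €188,200 by €53,001 → 133 increments × €75 = €9,975 ≥ base, so the credit is €0. Student Loan Interest Credit: €241,201 is at or below the €341,000 threshold, so the full €4,690 applies. total €0 + €4,690 = €4,690
Oren (€158,050): Renter's Relief Credit: €158,050 is at or below the €188,200 threshold, so the full €4,875 applies. Student Loan Interest Credit: €158,050 is at or below the €341,000 threshold, so the full €4,690 applies. total €4,875 + €4,690 = €9,565
Difference: |€4,690 − €9,565| = €4,875.

€4,875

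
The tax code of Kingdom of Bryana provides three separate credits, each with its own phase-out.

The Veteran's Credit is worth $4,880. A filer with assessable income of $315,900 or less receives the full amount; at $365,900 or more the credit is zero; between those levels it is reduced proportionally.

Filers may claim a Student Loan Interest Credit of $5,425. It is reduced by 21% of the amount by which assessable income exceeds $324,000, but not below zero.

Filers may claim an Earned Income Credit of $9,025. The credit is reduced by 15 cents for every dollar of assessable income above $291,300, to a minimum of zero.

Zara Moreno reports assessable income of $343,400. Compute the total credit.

$4,757

Veteran's Credit: $343,400 is $27,500 into a $50,000 phase-out range, leaving 22,500/50,000 of the credit: $4,880 × 22,500/50,000 = $2,196.
Student Loan Interest Credit: 21% of the $19,400 excess over $324,000 is $4,074; credit = $5,425 − $4,074 = $1,351.
Earned Income Credit: 15% of the $52,100 excess over $291,300 is $7,815; credit = $9,025 − $7,815 = $1,210.
Total: $2,196 + $1,351 + $1,210 = $4,757.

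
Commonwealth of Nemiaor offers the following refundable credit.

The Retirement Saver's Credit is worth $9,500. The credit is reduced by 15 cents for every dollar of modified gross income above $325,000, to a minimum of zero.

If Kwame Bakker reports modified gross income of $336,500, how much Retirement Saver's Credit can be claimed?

$7,775

Retirement Saver's Credit: 15% of the $11,500 excess over $325,000 is $1,725; credit = $9,500 − $1,725 = $7,775.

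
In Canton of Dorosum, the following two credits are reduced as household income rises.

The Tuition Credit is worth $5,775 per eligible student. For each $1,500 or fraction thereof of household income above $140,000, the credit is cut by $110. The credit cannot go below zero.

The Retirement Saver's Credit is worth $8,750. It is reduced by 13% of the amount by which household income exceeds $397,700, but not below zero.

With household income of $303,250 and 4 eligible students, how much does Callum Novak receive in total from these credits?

$19,860

Tuition Credit: base = 4 × $5,775 = $23,100. income exceeds $140,000 by $163,250, which is 109 full-or-partial $1,500 increments; reduction = 109 × $110 = $11,990, leaving $11,110.
Retirement Saver's Credit: $303,250 is at or below the $397,700 threshold, so the full $8,750 applies.
Total: $11,110 + $8,750 = $19,860.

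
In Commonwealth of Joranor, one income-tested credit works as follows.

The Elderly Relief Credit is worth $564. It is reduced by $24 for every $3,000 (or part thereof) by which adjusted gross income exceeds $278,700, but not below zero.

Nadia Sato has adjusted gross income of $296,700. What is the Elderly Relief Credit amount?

$420

Elderly Relief Credit: income exceeds $278,700 by $18,000, which is 6 full-or-partial $3,000 increments; reduction = 6 × $24 = $144, leaving $420.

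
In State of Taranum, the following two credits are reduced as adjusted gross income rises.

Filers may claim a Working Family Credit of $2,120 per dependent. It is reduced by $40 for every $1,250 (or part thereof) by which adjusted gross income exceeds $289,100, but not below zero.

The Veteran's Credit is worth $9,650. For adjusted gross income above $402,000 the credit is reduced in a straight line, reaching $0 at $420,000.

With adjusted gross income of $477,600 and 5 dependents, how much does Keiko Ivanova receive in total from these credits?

$4,560

Working Family Credit: base = 5 × $2,120 = $10,600. income exceeds $289,100 by $188,500, which is 151 full-or-partial $1,250 increments; reduction = 151 × $40 = $6,040, leaving $4,560.
Veteran's Credit: $477,600 is at or above $420,000, so the credit is $0.
Total: $4,560 + $0 = $4,560.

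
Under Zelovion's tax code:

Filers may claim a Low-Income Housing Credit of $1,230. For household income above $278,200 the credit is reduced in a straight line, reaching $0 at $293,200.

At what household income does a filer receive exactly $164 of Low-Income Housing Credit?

$164 is 164/1,230 of the full $1,230, so 1,066/1,230 of the $15,000 range has been used: income = $278,200 + $15,000 × 1,066/1,230 = $291,200.

$291,200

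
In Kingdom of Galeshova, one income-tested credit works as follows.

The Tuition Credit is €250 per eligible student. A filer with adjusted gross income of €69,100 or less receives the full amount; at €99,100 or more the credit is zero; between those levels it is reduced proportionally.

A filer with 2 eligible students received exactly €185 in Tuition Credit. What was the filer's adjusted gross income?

Full credit = 2 × €250 = €500.
€185 is 185/500 of the full €500, so 315/500 of the €30,000 range has been used: income = €69,100 + €30,000 × 315/500 = €88,000.

€88,000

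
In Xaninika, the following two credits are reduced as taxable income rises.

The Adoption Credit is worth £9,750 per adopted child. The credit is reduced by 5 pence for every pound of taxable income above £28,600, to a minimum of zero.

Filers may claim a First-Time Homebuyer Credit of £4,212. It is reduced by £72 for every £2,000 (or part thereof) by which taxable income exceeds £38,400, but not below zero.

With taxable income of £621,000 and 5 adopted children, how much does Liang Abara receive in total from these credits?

Adoption Credit: base = 5 × £9,750 = £48,750. 5% of the £592,400 excess over £28,600 is £29,620; credit = £48,750 − £29,620 = £19,130.
First-Time Homebuyer Credit: income exceeds £38,400 by £582,600 → 292 increments × £72 = £21,024 ≥ base, so the credit is £0.
Total: £19,130 + £0 = £19,130.

£19,130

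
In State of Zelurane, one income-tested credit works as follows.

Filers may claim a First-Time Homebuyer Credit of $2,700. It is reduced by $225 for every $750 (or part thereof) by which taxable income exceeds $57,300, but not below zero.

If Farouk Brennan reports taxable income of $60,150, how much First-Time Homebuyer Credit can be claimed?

First-Time Homebuyer Credit: income exceeds $57,300 by $2,850, which is 4 full-or-partial $750 increments; reduction = 4 × $225 = $900, leaving $1,800.

$1,800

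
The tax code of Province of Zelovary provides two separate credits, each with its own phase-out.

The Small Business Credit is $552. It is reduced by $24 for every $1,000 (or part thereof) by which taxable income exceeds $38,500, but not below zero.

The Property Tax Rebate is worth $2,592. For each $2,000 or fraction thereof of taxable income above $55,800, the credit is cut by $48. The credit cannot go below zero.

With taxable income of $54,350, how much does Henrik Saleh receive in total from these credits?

Small Business Credit: income exceeds $38,500 by $15,850, which is 16 full-or-partial $1,000 increments; reduction = 16 × $24 = $384, leaving $168.
Property Tax Rebate: $54,350 is at or below the $55,800 threshold, so the full $2,592 applies.
Total: $168 + $2,592 = $2,760.

$2,760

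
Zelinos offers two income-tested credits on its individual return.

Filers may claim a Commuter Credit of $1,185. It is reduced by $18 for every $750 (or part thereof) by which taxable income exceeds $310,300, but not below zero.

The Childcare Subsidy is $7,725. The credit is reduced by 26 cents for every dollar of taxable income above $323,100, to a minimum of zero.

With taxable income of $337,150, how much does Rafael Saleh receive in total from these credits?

$4,609

Commuter Credit: income exceeds $310,300 by $26,850, which is 36 full-or-partial $750 increments; reduction = 36 × $18 = $648, leaving $537.
Childcare Subsidy: 26% of the $14,050 excess over $323,100 is $3,653; credit = $7,725 − $3,653 = $4,072.
Total: $537 + $4,072 = $4,609.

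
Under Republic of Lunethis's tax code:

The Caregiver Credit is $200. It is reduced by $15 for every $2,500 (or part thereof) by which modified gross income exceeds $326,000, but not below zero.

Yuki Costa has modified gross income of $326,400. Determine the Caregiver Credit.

$185

Caregiver Credit: income exceeds $326,000 by $400, which is 1 full-or-partial $2,500 increment; reduction = 1 × $15 = $15, leaving $185.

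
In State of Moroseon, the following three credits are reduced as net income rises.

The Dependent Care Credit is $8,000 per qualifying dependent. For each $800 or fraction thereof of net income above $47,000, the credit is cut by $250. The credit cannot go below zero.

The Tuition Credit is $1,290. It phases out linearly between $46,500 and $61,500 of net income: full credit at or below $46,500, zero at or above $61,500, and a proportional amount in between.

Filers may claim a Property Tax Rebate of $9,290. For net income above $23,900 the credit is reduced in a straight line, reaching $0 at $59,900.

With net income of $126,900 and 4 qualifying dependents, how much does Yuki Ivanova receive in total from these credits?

Dependent Care Credit: base = 4 × $8,000 = $32,000. income exceeds $47,000 by $79,900, which is 100 full-or-partial $800 increments; reduction = 100 × $250 = $25,000, leaving $7,000.
Tuition Credit: $126,900 is at or above $61,500, so the credit is $0.
Property Tax Rebate: $126,900 is at or above $59,900, so the credit is $0.
Total: $7,000 + $0 + $0 = $7,000.

$7,000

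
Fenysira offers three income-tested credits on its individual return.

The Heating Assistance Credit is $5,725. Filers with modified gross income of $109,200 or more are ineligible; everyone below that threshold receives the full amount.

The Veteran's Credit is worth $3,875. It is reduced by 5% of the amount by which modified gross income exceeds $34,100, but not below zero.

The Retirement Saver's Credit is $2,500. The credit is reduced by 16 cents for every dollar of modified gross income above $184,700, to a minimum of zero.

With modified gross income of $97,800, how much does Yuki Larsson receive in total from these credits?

$8,915

Heating Assistance Credit: $97,800 is below the $109,200 cutoff, so the full $5,725 applies.
Veteran's Credit: 5% of the $63,700 excess over $34,100 is $3,185; credit = $3,875 − $3,185 = $690.
Retirement Saver's Credit: $97,800 is at or below the $184,700 threshold, so the full $2,500 applies.
Total: $5,725 + $690 + $2,500 = $8,915.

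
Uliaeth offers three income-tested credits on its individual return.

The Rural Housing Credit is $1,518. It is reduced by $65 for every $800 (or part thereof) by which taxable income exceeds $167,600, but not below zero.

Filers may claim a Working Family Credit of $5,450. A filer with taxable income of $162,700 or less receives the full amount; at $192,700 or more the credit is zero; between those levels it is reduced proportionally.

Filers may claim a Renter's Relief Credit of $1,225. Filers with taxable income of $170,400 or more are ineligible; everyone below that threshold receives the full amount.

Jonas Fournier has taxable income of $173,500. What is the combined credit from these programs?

$4,486

Rural Housing Credit: income exceeds $167,600 by $5,900, which is 8 full-or-partial $800 increments; reduction = 8 × $65 = $520, leaving $998.
Working Family Credit: $173,500 is $10,800 into a $30,000 phase-out range, leaving 19,200/30,000 of the credit: $5,450 × 19,200/30,000 = $3,488.
Renter's Relief Credit: $173,500 meets or exceeds the $170,400 cutoff, so the credit is $0.
Total: $998 + $3,488 + $0 = $4,486.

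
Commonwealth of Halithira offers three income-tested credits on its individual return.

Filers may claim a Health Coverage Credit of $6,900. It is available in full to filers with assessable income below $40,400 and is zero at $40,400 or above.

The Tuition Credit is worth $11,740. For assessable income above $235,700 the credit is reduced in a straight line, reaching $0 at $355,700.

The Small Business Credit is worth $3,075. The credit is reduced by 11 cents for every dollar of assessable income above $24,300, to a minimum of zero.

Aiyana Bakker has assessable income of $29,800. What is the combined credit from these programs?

$21,110

Health Coverage Credit: $29,800 is below the $40,400 cutoff, so the full $6,900 applies.
Tuition Credit: $29,800 is at or below the $235,700 threshold, so the full $11,740 applies.
Small Business Credit: 11% of the $5,500 excess over $24,300 is $605; credit = $3,075 − $605 = $2,470.
Total: $6,900 + $11,740 + $2,470 = $21,110.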